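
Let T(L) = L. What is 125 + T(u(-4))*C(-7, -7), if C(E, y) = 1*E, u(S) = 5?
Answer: 90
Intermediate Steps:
C(E, y) = E
125 + T(u(-4))*C(-7, -7) = 125 + 5*(-7) = 125 - 35 = 90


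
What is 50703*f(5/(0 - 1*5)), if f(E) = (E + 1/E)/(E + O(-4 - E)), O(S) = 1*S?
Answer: 50703/2 ≈ 25352.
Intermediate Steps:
O(S) = S
f(E) = -E/4 - 1/(4*E) (f(E) = (E + 1/E)/(E + (-4 - E)) = (E + 1/E)/(-4) = (E + 1/E)*(-¼) = -E/4 - 1/(4*E))
50703*f(5/(0 - 1*5)) = 50703*((-1 - (5/(0 - 1*5))²)/(4*((5/(0 - 1*5))))) = 50703*((-1 - (5/(0 - 5))²)/(4*((5/(0 - 5))))) = 50703*((-1 - (5/(-5))²)/(4*((5/(-5))))) = 50703*((-1 - (5*(-⅕))²)/(4*((5*(-⅕))))) = 50703*((¼)*(-1 - 1*(-1)²)/(-1)) = 50703*((¼)*(-1)*(-1 - 1*1)) = 50703*((¼)*(-1)*(-1 - 1)) = 50703*((¼)*(-1)*(-2)) = 50703*(½) = 50703/2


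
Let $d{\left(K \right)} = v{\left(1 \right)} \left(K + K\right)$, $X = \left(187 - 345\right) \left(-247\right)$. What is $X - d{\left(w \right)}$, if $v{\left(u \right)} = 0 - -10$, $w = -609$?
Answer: $51206$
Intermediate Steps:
$X = 39026$ ($X = \left(-158\right) \left(-247\right) = 39026$)
$v{\left(u \right)} = 10$ ($v{\left(u \right)} = 0 + 10 = 10$)
$d{\left(K \right)} = 20 K$ ($d{\left(K \right)} = 10 \left(K + K\right) = 10 \cdot 2 K = 20 K$)
$X - d{\left(w \right)} = 39026 - 20 \left(-609\right) = 39026 - -12180 = 39026 + 12180 = 51206$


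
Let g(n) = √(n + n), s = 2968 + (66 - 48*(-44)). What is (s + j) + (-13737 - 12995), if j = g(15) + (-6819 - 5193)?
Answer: -33598 + √30 ≈ -33593.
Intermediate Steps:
s = 5146 (s = 2968 + (66 + 2112) = 2968 + 2178 = 5146)
g(n) = √2*√n (g(n) = √(2*n) = √2*√n)
j = -12012 + √30 (j = √2*√15 + (-6819 - 5193) = √30 - 12012 = -12012 + √30 ≈ -12007.)
(s + j) + (-13737 - 12995) = (5146 + (-12012 + √30)) + (-13737 - 12995) = (-6866 + √30) - 26732 = -33598 + √30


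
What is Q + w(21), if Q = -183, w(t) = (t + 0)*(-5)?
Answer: -288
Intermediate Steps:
w(t) = -5*t (w(t) = t*(-5) = -5*t)
Q + w(21) = -183 - 5*21 = -183 - 105 = -288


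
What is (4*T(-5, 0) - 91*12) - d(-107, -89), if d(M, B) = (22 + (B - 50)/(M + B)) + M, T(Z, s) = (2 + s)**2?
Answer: -194375/196 ≈ -991.71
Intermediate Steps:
d(M, B) = 22 + M + (-50 + B)/(B + M) (d(M, B) = (22 + (-50 + B)/(B + M)) + M = 22 + M + (-50 + B)/(B + M))
(4*T(-5, 0) - 91*12) - d(-107, -89) = (4*(2 + 0)**2 - 91*12) - (-50 + (-107)**2 + 22*(-107) + 23*(-89) - 89*(-107))/(-89 - 107) = (4*2**2 - 1092) - (-50 + 11449 - 2354 - 2047 + 9523)/(-196) = (4*4 - 1092) - (-1)*16521/196 = (16 - 1092) - 1*(-16521/196) = -1076 + 16521/196 = -194375/196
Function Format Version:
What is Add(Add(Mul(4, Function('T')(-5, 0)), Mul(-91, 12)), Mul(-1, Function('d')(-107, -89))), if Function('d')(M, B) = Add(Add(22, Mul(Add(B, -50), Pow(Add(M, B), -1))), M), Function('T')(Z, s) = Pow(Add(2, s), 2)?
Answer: Rational(-194375, 196) ≈ -991.71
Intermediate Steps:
Function('d')(M, B) = Add(22, M, Mul(Pow(Add(B, M), -1), Add(-50, B))) (Function('d')(M, B) = Add(Add(22, Mul(Add(-50, B), Pow(Add(B, M), -1))), M) = Add(Add(22, Mul(Pow(Add(B, M), -1), Add(-50, B))), M) = Add(22, M, Mul(Pow(Add(B, M), -1), Add(-50, B))))
Add(Add(Mul(4, Function('T')(-5, 0)), Mul(-91, 12)), Mul(-1, Function('d')(-107, -89))) = Add(Add(Mul(4, Pow(Add(2, 0), 2)), Mul(-91, 12)), Mul(-1, Mul(Pow(Add(-89, -107), -1), Add(-50, Pow(-107, 2), Mul(22, -107), Mul(23, -89), Mul(-89, -107))))) = Add(Add(Mul(4, Pow(2, 2)), -1092), Mul(-1, Mul(Pow(-196, -1), Add(-50, 11449, -2354, -2047, 9523)))) = Add(Add(Mul(4, 4), -1092), Mul(-1, Mul(Rational(-1, 196), 16521))) = Add(Add(16, -1092), Mul(-1, Rational(-16521, 196))) = Add(-1076, Rational(16521, 196)) = Rational(-194375, 196)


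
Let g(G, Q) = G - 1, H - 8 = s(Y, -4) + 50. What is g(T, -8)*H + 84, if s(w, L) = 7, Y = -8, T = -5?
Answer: -306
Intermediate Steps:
H = 65 (H = 8 + (7 + 50) = 8 + 57 = 65)
g(G, Q) = -1 + G
g(T, -8)*H + 84 = (-1 - 5)*65 + 84 = -6*65 + 84 = -390 + 84 = -306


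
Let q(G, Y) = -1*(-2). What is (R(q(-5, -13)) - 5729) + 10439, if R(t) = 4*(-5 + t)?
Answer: 4698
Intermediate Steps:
q(G, Y) = 2
R(t) = -20 + 4*t
(R(q(-5, -13)) - 5729) + 10439 = ((-20 + 4*2) - 5729) + 10439 = ((-20 + 8) - 5729) + 10439 = (-12 - 5729) + 10439 = -5741 + 10439 = 4698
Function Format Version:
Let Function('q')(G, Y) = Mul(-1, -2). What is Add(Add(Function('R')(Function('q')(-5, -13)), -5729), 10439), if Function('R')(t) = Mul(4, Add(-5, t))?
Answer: 4698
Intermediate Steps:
Function('q')(G, Y) = 2
Function('R')(t) = Add(-20, Mul(4, t))
Add(Add(Function('R')(Function('q')(-5, -13)), -5729), 10439) = Add(Add(Add(-20, Mul(4, 2)), -5729), 10439) = Add(Add(Add(-20, 8), -5729), 10439) = Add(Add(-12, -5729), 10439) = Add(-5741, 10439) = 4698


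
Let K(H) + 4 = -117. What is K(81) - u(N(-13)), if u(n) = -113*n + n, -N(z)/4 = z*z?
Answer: -75833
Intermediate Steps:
N(z) = -4*z**2 (N(z) = -4*z*z = -4*z**2)
u(n) = -112*n
K(H) = -121 (K(H) = -4 - 117 = -121)
K(81) - u(N(-13)) = -121 - (-112)*(-4*(-13)**2) = -121 - (-112)*(-4*169) = -121 - (-112)*(-676) = -121 - 1*75712 = -121 - 75712 = -75833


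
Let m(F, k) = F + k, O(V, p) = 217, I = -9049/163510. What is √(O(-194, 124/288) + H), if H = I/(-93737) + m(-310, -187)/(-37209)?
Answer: √1440446458960725915017616673470/81471427713690 ≈ 14.731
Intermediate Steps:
I = -9049/163510 (I = -9049*1/163510 = -9049/163510 ≈ -0.055342)
H = 7617824328631/570299993995830 (H = -9049/163510/(-93737) + (-310 - 187)/(-37209) = -9049/163510*(-1/93737) - 497*(-1/37209) = 9049/15326936870 + 497/37209 = 7617824328631/570299993995830 ≈ 0.013358)
√(O(-194, 124/288) + H) = √(217 + 7617824328631/570299993995830) = √(123762716521423741/570299993995830) = √1440446458960725915017616673470/81471427713690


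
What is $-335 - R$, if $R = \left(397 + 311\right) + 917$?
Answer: $-1960$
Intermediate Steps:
$R = 1625$ ($R = 708 + 917 = 1625$)
$-335 - R = -335 - 1625 = -1960$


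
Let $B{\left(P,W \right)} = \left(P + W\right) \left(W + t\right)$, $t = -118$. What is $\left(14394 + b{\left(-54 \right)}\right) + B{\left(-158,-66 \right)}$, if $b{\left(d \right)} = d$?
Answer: $55556$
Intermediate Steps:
$B{\left(P,W \right)} = \left(-118 + W\right) \left(P + W\right)$ ($B{\left(P,W \right)} = \left(P + W\right) \left(W - 118\right) = \left(P + W\right) \left(-118 + W\right) = \left(-118 + W\right) \left(P + W\right)$)
$\left(14394 + b{\left(-54 \right)}\right) + B{\left(-158,-66 \right)} = \left(14394 - 54\right) - \left(-36860 - 4356\right) = 14340 + \left(4356 + 18644 + 7788 + 10428\right) = 14340 + 41216 = 55556$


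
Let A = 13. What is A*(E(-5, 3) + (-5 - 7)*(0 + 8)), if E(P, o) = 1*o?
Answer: -1209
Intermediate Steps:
E(P, o) = o
A*(E(-5, 3) + (-5 - 7)*(0 + 8)) = 13*(3 + (-5 - 7)*(0 + 8)) = 13*(3 - 12*8) = 13*(3 - 96) = 13*(-93) = -1209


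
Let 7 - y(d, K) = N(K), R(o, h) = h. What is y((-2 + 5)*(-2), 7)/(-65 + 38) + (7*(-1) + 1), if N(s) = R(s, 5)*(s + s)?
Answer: -11/3 ≈ -3.6667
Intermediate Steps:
N(s) = 10*s (N(s) = 5*(s + s) = 5*(2*s) = 10*s)
y(d, K) = 7 - 10*K
y((-2 + 5)*(-2), 7)/(-65 + 38) + (7*(-1) + 1) = (7 - 10*7)/(-65 + 38) + (7*(-1) + 1) = (7 - 70)/(-27) + (-7 + 1) = -1/27*(-63) - 6 = 7/3 - 6 = -11/3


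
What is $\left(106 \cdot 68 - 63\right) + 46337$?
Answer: $53482$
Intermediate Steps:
$\left(106 \cdot 68 - 63\right) + 46337 = \left(7208 - 63\right) + 46337 = 7145 + 46337 = 53482$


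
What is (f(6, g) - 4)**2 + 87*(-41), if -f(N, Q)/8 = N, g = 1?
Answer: -863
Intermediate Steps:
f(N, Q) = -8*N
(f(6, g) - 4)**2 + 87*(-41) = (-8*6 - 4)**2 + 87*(-41) = (-48 - 4)**2 - 3567 = (-52)**2 - 3567 = 2704 - 3567 = -863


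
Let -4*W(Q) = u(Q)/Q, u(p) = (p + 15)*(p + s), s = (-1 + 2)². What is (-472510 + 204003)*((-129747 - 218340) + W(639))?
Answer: 19917154095377/213 ≈ 9.3508e+10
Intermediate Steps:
s = 1 (s = 1² = 1)
u(p) = (1 + p)*(15 + p) (u(p) = (p + 15)*(p + 1) = (15 + p)*(1 + p) = (1 + p)*(15 + p))
W(Q) = -(15 + Q² + 16*Q)/(4*Q)
(-472510 + 204003)*((-129747 - 218340) + W(639)) = (-472510 + 204003)*((-129747 - 218340) + (-4 - 15/4/639 - ¼*639)) = -268507*(-348087 + (-4 - 15/4*1/639 - 639/4)) = -268507*(-348087 + (-4 - 5/852 - 639/4)) = -268507*(-348087 - 34880/213) = -268507*(-74177411/213) = 19917154095377/213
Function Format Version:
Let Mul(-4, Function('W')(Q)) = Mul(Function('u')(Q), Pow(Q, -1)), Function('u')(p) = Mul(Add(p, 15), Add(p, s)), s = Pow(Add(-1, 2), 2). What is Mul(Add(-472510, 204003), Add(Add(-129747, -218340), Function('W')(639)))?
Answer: Rational(19917154095377, 213) ≈ 9.3508e+10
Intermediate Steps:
s = 1 (s = Pow(1, 2) = 1)
Function('u')(p) = Mul(Add(1, p), Add(15, p)) (Function('u')(p) = Mul(Add(p, 15), Add(p, 1)) = Mul(Add(15, p), Add(1, p)) = Mul(Add(1, p), Add(15, p)))
Function('W')(Q) = Mul(Rational(-1, 4), Pow(Q, -1), Add(15, Pow(Q, 2), Mul(16, Q))) (Function('W')(Q) = Mul(Rational(-1, 4), Mul(Add(15, Pow(Q, 2), Mul(16, Q)), Pow(Q, -1))) = Mul(Rational(-1, 4), Mul(Pow(Q, -1), Add(15, Pow(Q, 2), Mul(16, Q)))) = Mul(Rational(-1, 4), Pow(Q, -1), Add(15, Pow(Q, 2), Mul(16, Q))))
Mul(Add(-472510, 204003), Add(Add(-129747, -218340), Function('W')(639))) = Mul(Add(-472510, 204003), Add(Add(-129747, -218340), Add(-4, Mul(Rational(-15, 4), Pow(639, -1)), Mul(Rational(-1, 4), 639)))) = Mul(-268507, Add(-348087, Add(-4, Mul(Rational(-15, 4), Rational(1, 639)), Rational(-639, 4)))) = Mul(-268507, Add(-348087, Add(-4, Rational(-5, 852), Rational(-639, 4)))) = Mul(-268507, Add(-348087, Rational(-34880, 213))) = Mul(-268507, Rational(-74177411, 213)) = Rational(19917154095377, 213)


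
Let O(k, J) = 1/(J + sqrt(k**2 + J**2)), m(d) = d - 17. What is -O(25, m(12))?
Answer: -1/125 - sqrt(26)/125 ≈ -0.048792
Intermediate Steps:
m(d) = -17 + d
O(k, J) = 1/(J + sqrt(J**2 + k**2))
-O(25, m(12)) = -1/((-17 + 12) + sqrt((-17 + 12)**2 + 25**2)) = -1/(-5 + sqrt((-5)**2 + 625)) = -1/(-5 + sqrt(25 + 625)) = -1/(-5 + sqrt(650)) = -1/(-5 + 5*sqrt(26))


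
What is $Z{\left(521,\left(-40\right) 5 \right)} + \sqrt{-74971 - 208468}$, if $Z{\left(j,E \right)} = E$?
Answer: $-200 + i \sqrt{283439} \approx -200.0 + 532.39 i$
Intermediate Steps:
$Z{\left(521,\left(-40\right) 5 \right)} + \sqrt{-74971 - 208468} = \left(-40\right) 5 + \sqrt{-74971 - 208468} = -200 + \sqrt{-283439} = -200 + i \sqrt{283439}$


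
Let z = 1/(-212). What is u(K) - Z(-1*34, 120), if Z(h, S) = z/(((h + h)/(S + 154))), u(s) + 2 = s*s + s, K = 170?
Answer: 209522007/7208 ≈ 29068.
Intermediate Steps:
u(s) = -2 + s + s**2 (u(s) = -2 + (s*s + s) = -2 + (s**2 + s) = -2 + (s + s**2) = -2 + s + s**2)
z = -1/212 ≈ -0.0047170
Z(h, S) = -(154 + S)/(424*h) (Z(h, S) = -(S + 154)/(h + h)/212 = -(154 + S)/(2*h)/212 = -(154 + S)/(424*h))
u(K) - Z(-1*34, 120) = (-2 + 170 + 170**2) - (-154 - 1*120)/(424*((-1*34))) = (-2 + 170 + 28900) - (-154 - 120)/(424*(-34)) = 29068 - (-1)*(-274)/(424*34) = 29068 - 1*137/7208 = 29068 - 137/7208 = 209522007/7208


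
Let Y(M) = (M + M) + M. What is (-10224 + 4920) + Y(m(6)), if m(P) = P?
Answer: -5286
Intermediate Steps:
Y(M) = 3*M (Y(M) = 2*M + M = 3*M)
(-10224 + 4920) + Y(m(6)) = (-10224 + 4920) + 3*6 = -5304 + 18 = -5286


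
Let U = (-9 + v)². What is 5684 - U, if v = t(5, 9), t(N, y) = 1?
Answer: 5620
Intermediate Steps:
v = 1
U = 64 (U = (-9 + 1)² = (-8)² = 64)
5684 - U = 5684 - 1*64 = 5684 - 64 = 5620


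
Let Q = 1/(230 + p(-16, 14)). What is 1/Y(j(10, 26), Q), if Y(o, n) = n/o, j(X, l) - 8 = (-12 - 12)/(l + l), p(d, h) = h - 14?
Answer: 22540/13 ≈ 1733.8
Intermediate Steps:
p(d, h) = -14 + h
Q = 1/230 (Q = 1/(230 + (-14 + 14)) = 1/(230 + 0) = 1/230 ≈ 0.0043478)
j(X, l) = 8 - 12/l (j(X, l) = 8 + (-12 - 12)/(l + l) = 8 - 24*1/(2*l) = 8 - 12/l)
1/Y(j(10, 26), Q) = 1/(1/(230*(8 - 12/26))) = 1/(1/(230*(8 - 12*1/26))) = 1/(1/(230*(8 - 6/13))) = 1/(1/(230*(98/13))) = 1/((1/230)*(13/98)) = 1/(13/22540) = 22540/13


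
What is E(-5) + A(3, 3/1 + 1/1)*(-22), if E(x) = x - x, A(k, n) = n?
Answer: -88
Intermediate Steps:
E(x) = 0
E(-5) + A(3, 3/1 + 1/1)*(-22) = 0 + (3/1 + 1/1)*(-22) = 0 + (3*1 + 1*1)*(-22) = 0 + (3 + 1)*(-22) = 0 + 4*(-22) = 0 - 88 = -88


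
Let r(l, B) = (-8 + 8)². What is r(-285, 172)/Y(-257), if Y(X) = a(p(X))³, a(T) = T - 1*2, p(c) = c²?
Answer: 0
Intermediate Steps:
a(T) = -2 + T (a(T) = T - 2 = -2 + T)
Y(X) = (-2 + X²)³
r(l, B) = 0 (r(l, B) = 0² = 0)
r(-285, 172)/Y(-257) = 0/((-2 + (-257)²)³) = 0/((-2 + 66049)³) = 0/(66047³) = 0/288110633485823 = 0*(1/288110633485823) = 0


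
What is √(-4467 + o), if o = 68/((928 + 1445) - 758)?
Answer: I*√40314295/95 ≈ 66.835*I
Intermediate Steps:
o = 4/95 (o = 68/(2373 - 758) = 68/1615 = 68*(1/1615) = 4/95 ≈ 0.042105)
√(-4467 + o) = √(-4467 + 4/95) = √(-424361/95) = I*√40314295/95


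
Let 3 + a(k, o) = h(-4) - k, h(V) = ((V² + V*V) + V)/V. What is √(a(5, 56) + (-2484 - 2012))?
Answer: I*√4511 ≈ 67.164*I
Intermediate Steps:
h(V) = (V + 2*V²)/V (h(V) = ((V² + V²) + V)/V = (2*V² + V)/V = (V + 2*V²)/V)
a(k, o) = -10 - k (a(k, o) = -3 + ((1 + 2*(-4)) - k) = -3 + ((1 - 8) - k) = -3 + (-7 - k) = -10 - k)
√(a(5, 56) + (-2484 - 2012)) = √((-10 - 1*5) + (-2484 - 2012)) = √((-10 - 5) - 4496) = √(-15 - 4496) = √(-4511) = I*√4511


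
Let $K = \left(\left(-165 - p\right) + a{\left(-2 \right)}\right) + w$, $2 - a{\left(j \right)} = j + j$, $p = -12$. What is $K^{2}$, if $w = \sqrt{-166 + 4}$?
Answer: $21447 - 2646 i \sqrt{2} \approx 21447.0 - 3742.0 i$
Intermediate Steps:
$a{\left(j \right)} = 2 - 2 j$ ($a{\left(j \right)} = 2 - \left(j + j\right) = 2 - 2 j$)
$w = 9 i \sqrt{2}$ ($w = \sqrt{-162} = 9 i \sqrt{2} \approx 12.728 i$)
$K = -147 + 9 i \sqrt{2}$ ($K = \left(\left(-165 - -12\right) + \left(2 - -4\right)\right) + 9 i \sqrt{2} = \left(\left(-165 + 12\right) + \left(2 + 4\right)\right) + 9 i \sqrt{2} = \left(-153 + 6\right) + 9 i \sqrt{2} = -147 + 9 i \sqrt{2} \approx -147.0 + 12.728 i$)
$K^{2} = \left(-147 + 9 i \sqrt{2}\right)^{2}$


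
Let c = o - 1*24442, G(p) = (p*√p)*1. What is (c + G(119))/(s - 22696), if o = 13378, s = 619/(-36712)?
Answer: 406181568/833216171 - 4368728*√119/833216171 ≈ 0.43029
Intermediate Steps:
s = -619/36712 (s = 619*(-1/36712) = -619/36712 ≈ -0.016861)
G(p) = p^(3/2) (G(p) = p^(3/2)*1 = p^(3/2))
c = -11064 (c = 13378 - 1*24442 = 13378 - 24442 = -11064)
(c + G(119))/(s - 22696) = (-11064 + 119^(3/2))/(-619/36712 - 22696) = (-11064 + 119*√119)/(-833216171/36712) = (-11064 + 119*√119)*(-36712/833216171) = 406181568/833216171 - 4368728*√119/833216171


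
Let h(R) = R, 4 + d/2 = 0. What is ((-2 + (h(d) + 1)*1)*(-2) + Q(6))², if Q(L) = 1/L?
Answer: 11881/36 ≈ 330.03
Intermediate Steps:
d = -8 (d = -8 + 2*0 = -8 + 0 = -8)
((-2 + (h(d) + 1)*1)*(-2) + Q(6))² = ((-2 + (-8 + 1)*1)*(-2) + 1/6)² = ((-2 - 7*1)*(-2) + ⅙)² = ((-2 - 7)*(-2) + ⅙)² = (-9*(-2) + ⅙)² = (18 + ⅙)² = (109/6)² = 11881/36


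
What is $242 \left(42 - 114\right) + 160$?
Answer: $-17264$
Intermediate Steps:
$242 \left(42 - 114\right) + 160 = 242 \left(-72\right) + 160 = -17424 + 160 = -17264$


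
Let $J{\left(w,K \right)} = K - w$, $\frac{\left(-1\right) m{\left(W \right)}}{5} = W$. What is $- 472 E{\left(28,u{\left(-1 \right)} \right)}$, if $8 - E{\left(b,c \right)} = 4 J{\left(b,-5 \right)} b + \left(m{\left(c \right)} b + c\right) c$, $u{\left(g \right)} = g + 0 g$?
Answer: $-1813896$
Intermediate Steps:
$m{\left(W \right)} = - 5 W$
$u{\left(g \right)} = g$ ($u{\left(g \right)} = g + 0 = g$)
$E{\left(b,c \right)} = 8 - b \left(-20 - 4 b\right) - c \left(c - 5 b c\right)$ ($E{\left(b,c \right)} = 8 - \left(4 \left(-5 - b\right) b + \left(- 5 c b + c\right) c\right) = 8 - \left(\left(-20 - 4 b\right) b + \left(- 5 b c + c\right) c\right) = 8 - \left(b \left(-20 - 4 b\right) + \left(c - 5 b c\right) c\right) = 8 - \left(b \left(-20 - 4 b\right) + c \left(c - 5 b c\right)\right) = 8 - b \left(-20 - 4 b\right) - c \left(c - 5 b c\right)$)
$- 472 E{\left(28,u{\left(-1 \right)} \right)} = - 472 \left(8 - \left(-1\right)^{2} + 4 \cdot 28 \left(5 + 28\right) + 5 \cdot 28 \left(-1\right)^{2}\right) = - 472 \left(8 - 1 + 4 \cdot 28 \cdot 33 + 5 \cdot 28 \cdot 1\right) = - 472 \left(8 - 1 + 3696 + 140\right) = \left(-472\right) 3843 = -1813896$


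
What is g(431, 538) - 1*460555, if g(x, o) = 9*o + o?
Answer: -455175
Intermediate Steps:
g(x, o) = 10*o
g(431, 538) - 1*460555 = 10*538 - 1*460555 = 5380 - 460555 = -455175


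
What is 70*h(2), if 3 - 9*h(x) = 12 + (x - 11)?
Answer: 0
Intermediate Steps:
h(x) = 2/9 - x/9 (h(x) = ⅓ - (12 + (x - 11))/9 = ⅓ - (12 + (-11 + x))/9 = ⅓ - (1 + x)/9 = ⅓ + (-⅑ - x/9) = 2/9 - x/9)
70*h(2) = 70*(2/9 - ⅑*2) = 70*(2/9 - 2/9) = 70*0 = 0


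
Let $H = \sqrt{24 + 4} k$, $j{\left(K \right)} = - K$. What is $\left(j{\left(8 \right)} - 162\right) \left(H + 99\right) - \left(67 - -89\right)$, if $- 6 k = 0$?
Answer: $-16986$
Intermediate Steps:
$k = 0$ ($k = \left(- \frac{1}{6}\right) 0 = 0$)
$H = 0$ ($H = \sqrt{24 + 4} \cdot 0 = \sqrt{28} \cdot 0 = 2 \sqrt{7} \cdot 0 = 0$)
$\left(j{\left(8 \right)} - 162\right) \left(H + 99\right) - \left(67 - -89\right) = \left(\left(-1\right) 8 - 162\right) \left(0 + 99\right) - \left(67 - -89\right) = \left(-8 - 162\right) 99 - \left(67 + 89\right) = \left(-170\right) 99 - 156 = -16830 - 156 = -16986$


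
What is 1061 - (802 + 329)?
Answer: -70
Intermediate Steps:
1061 - (802 + 329) = 1061 - 1*1131 = 1061 - 1131 = -70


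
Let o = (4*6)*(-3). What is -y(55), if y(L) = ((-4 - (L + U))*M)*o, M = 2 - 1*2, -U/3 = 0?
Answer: 0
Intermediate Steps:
U = 0 (U = -3*0 = 0)
M = 0 (M = 2 - 2 = 0)
o = -72 (o = 24*(-3) = -72)
y(L) = 0 (y(L) = ((-4 - (L + 0))*0)*(-72) = ((-4 - L)*0)*(-72) = 0*(-72) = 0)
-y(55) = -1*0 = 0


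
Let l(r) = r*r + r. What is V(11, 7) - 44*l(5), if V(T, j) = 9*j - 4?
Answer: -1261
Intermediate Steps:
V(T, j) = -4 + 9*j
l(r) = r + r² (l(r) = r² + r = r + r²)
V(11, 7) - 44*l(5) = (-4 + 9*7) - 220*(1 + 5) = (-4 + 63) - 220*6 = 59 - 44*30 = 59 - 1320 = -1261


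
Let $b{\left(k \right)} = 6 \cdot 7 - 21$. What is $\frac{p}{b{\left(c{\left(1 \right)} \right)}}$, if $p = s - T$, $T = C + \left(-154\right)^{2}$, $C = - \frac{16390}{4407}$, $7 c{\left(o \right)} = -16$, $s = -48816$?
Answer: $- \frac{319632134}{92547} \approx -3453.7$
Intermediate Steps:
$c{\left(o \right)} = - \frac{16}{7}$ ($c{\left(o \right)} = \frac{1}{7} \left(-16\right) = - \frac{16}{7}$)
$C = - \frac{16390}{4407}$ ($C = \left(-16390\right) \frac{1}{4407} = - \frac{16390}{4407} \approx -3.7191$)
$b{\left(k \right)} = 21$ ($b{\left(k \right)} = 42 - 21 = 21$)
$T = \frac{104500022}{4407}$ ($T = - \frac{16390}{4407} + \left(-154\right)^{2} = - \frac{16390}{4407} + 23716 = \frac{104500022}{4407} \approx 23712.0$)
$p = - \frac{319632134}{4407}$ ($p = -48816 - \frac{104500022}{4407} = - \frac{319632134}{4407} \approx -72528.0$)
$\frac{p}{b{\left(c{\left(1 \right)} \right)}} = - \frac{319632134}{4407 \cdot 21} = \left(- \frac{319632134}{4407}\right) \frac{1}{21} = - \frac{319632134}{92547}$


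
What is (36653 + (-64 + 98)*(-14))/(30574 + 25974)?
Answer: 36177/56548 ≈ 0.63976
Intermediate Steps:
(36653 + (-64 + 98)*(-14))/(30574 + 25974) = (36653 + 34*(-14))/56548 = (36653 - 476)*(1/56548) = 36177*(1/56548) = 36177/56548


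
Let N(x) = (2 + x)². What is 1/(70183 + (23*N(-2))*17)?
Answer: 1/70183 ≈ 1.4248e-5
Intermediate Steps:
1/(70183 + (23*N(-2))*17) = 1/(70183 + (23*(2 - 2)²)*17) = 1/(70183 + (23*0²)*17) = 1/(70183 + (23*0)*17) = 1/(70183 + 0*17) = 1/(70183 + 0) = 1/70183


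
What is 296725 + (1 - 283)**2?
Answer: 376249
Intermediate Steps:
296725 + (1 - 283)**2 = 296725 + (-282)**2 = 296725 + 79524 = 376249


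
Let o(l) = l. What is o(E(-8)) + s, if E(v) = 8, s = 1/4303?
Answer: 34425/4303 ≈ 8.0002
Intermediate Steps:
s = 1/4303 ≈ 0.00023240
o(E(-8)) + s = 8 + 1/4303 = 34425/4303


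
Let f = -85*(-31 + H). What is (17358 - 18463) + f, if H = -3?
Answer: 1785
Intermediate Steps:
f = 2890 (f = -85*(-31 - 3) = -85*(-34) = 2890)
(17358 - 18463) + f = (17358 - 18463) + 2890 = -1105 + 2890 = 1785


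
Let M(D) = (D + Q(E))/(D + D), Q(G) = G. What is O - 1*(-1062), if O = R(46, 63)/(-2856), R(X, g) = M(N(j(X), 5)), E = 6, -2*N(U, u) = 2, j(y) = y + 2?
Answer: 6066149/5712 ≈ 1062.0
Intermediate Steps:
j(y) = 2 + y
N(U, u) = -1 (N(U, u) = -½*2 = -1)
M(D) = (6 + D)/(2*D) (M(D) = (D + 6)/(D + D) = (6 + D)/((2*D)) = (6 + D)*(1/(2*D)) = (6 + D)/(2*D))
R(X, g) = -5/2 (R(X, g) = (½)*(6 - 1)/(-1) = (½)*(-1)*5 = -5/2)
O = 5/5712 (O = -5/2/(-2856) = -5/2*(-1/2856) = 5/5712 ≈ 0.00087535)
O - 1*(-1062) = 5/5712 - 1*(-1062) = 5/5712 + 1062 = 6066149/5712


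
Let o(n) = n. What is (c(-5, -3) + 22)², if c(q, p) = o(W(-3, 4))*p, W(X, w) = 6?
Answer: 16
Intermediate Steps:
c(q, p) = 6*p
(c(-5, -3) + 22)² = (6*(-3) + 22)² = (-18 + 22)² = 4² = 16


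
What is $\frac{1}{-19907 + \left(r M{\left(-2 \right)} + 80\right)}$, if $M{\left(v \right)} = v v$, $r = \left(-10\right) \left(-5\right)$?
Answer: $- \frac{1}{19627} \approx -5.095 \cdot 10^{-5}$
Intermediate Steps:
$r = 50$
$M{\left(v \right)} = v^{2}$
$\frac{1}{-19907 + \left(r M{\left(-2 \right)} + 80\right)} = \frac{1}{-19907 + \left(50 \left(-2\right)^{2} + 80\right)} = \frac{1}{-19907 + \left(50 \cdot 4 + 80\right)} = \frac{1}{-19907 + \left(200 + 80\right)} = \frac{1}{-19907 + 280} = \frac{1}{-19627} = - \frac{1}{19627}$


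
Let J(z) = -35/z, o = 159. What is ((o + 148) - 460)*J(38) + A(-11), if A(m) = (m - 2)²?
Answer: 11777/38 ≈ 309.92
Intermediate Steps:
A(m) = (-2 + m)²
((o + 148) - 460)*J(38) + A(-11) = ((159 + 148) - 460)*(-35/38) + (-2 - 11)² = (307 - 460)*(-35*1/38) + (-13)² = -153*(-35/38) + 169 = 5355/38 + 169 = 11777/38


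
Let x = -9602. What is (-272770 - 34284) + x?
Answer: -316656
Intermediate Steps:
(-272770 - 34284) + x = (-272770 - 34284) - 9602 = -307054 - 9602 = -316656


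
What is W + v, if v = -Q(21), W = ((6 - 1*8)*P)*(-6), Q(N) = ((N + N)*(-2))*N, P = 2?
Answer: 1788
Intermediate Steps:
Q(N) = -4*N**2 (Q(N) = ((2*N)*(-2))*N = (-4*N)*N = -4*N**2)
W = 24 (W = ((6 - 1*8)*2)*(-6) = ((6 - 8)*2)*(-6) = -2*2*(-6) = -4*(-6) = 24)
v = 1764 (v = -(-4)*21**2 = -(-4)*441 = -1*(-1764) = 1764)
W + v = 24 + 1764 = 1788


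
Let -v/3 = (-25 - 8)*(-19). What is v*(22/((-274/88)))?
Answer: 1820808/137 ≈ 13291.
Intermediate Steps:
v = -1881 (v = -3*(-25 - 8)*(-19) = -(-99)*(-19) = -3*627 = -1881)
v*(22/((-274/88))) = -41382/((-274/88)) = -41382/((-274*1/88)) = -41382/(-137/44) = -41382*(-44)/137 = -1881*(-968/137) = 1820808/137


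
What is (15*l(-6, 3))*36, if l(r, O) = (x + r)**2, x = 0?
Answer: 19440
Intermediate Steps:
l(r, O) = r**2 (l(r, O) = (0 + r)**2 = r**2)
(15*l(-6, 3))*36 = (15*(-6)**2)*36 = (15*36)*36 = 540*36 = 19440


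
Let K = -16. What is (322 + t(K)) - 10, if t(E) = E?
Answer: 296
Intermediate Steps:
(322 + t(K)) - 10 = (322 - 16) - 10 = 306 - 10 = 296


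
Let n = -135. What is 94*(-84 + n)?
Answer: -20586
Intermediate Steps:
94*(-84 + n) = 94*(-84 - 135) = 94*(-219) = -20586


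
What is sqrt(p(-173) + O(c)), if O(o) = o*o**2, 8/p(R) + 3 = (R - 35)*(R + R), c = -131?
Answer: 33*I*sqrt(10691254470795)/71965 ≈ 1499.4*I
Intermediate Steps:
p(R) = 8/(-3 + 2*R*(-35 + R)) (p(R) = 8/(-3 + (R - 35)*(R + R)) = 8/(-3 + (-35 + R)*(2*R)) = 8/(-3 + 2*R*(-35 + R)))
O(o) = o**3
sqrt(p(-173) + O(c)) = sqrt(8/(-3 - 70*(-173) + 2*(-173)**2) + (-131)**3) = sqrt(8/(-3 + 12110 + 2*29929) - 2248091) = sqrt(8/(-3 + 12110 + 59858) - 2248091) = sqrt(8/71965 - 2248091) = sqrt(-161783868807/71965) = 33*I*sqrt(10691254470795)/71965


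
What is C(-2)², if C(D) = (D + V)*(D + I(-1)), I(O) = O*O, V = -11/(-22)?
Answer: 9/4 ≈ 2.2500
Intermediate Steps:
V = ½ (V = -11*(-1/22) = ½ ≈ 0.50000)
I(O) = O²
C(D) = (1 + D)*(½ + D) (C(D) = (D + ½)*(D + (-1)²) = (½ + D)*(D + 1) = (½ + D)*(1 + D) = (1 + D)*(½ + D))
C(-2)² = (½ + (-2)² + (3/2)*(-2))² = (½ + 4 - 3)² = (3/2)² = 9/4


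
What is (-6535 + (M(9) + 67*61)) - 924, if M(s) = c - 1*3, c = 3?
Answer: -3372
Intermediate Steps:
M(s) = 0 (M(s) = 3 - 1*3 = 3 - 3 = 0)
(-6535 + (M(9) + 67*61)) - 924 = (-6535 + (0 + 67*61)) - 924 = (-6535 + (0 + 4087)) - 924 = (-6535 + 4087) - 924 = -2448 - 924 = -3372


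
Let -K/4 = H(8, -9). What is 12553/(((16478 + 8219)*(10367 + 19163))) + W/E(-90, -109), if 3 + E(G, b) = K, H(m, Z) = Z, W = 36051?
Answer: 8764027199053/8022326510 ≈ 1092.5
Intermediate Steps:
K = 36 (K = -4*(-9) = 36)
E(G, b) = 33 (E(G, b) = -3 + 36 = 33)
12553/(((16478 + 8219)*(10367 + 19163))) + W/E(-90, -109) = 12553/(((16478 + 8219)*(10367 + 19163))) + 36051/33 = 12553/((24697*29530)) + 36051*(1/33) = 12553/729302410 + 12017/11 = 8764027199053/8022326510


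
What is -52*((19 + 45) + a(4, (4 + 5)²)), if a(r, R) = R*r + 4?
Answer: -20384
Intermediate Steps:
a(r, R) = 4 + R*r
-52*((19 + 45) + a(4, (4 + 5)²)) = -52*((19 + 45) + (4 + (4 + 5)²*4)) = -52*(64 + (4 + 9²*4)) = -52*(64 + (4 + 81*4)) = -52*(64 + (4 + 324)) = -52*(64 + 328) = -52*392 = -20384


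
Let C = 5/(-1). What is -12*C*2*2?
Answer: 240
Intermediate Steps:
C = -5 (C = 5*(-1) = -5)
-12*C*2*2 = -12*(-5*2)*2 = -(-120)*2 = -12*(-20) = 240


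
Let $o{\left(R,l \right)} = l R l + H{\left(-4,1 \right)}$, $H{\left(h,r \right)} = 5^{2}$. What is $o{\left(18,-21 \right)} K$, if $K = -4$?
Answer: $-31852$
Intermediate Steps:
$H{\left(h,r \right)} = 25$
$o{\left(R,l \right)} = 25 + R l^{2}$ ($o{\left(R,l \right)} = l R l + 25 = R l l + 25 = R l^{2} + 25 = 25 + R l^{2}$)
$o{\left(18,-21 \right)} K = \left(25 + 18 \left(-21\right)^{2}\right) \left(-4\right) = \left(25 + 18 \cdot 441\right) \left(-4\right) = \left(25 + 7938\right) \left(-4\right) = 7963 \left(-4\right) = -31852$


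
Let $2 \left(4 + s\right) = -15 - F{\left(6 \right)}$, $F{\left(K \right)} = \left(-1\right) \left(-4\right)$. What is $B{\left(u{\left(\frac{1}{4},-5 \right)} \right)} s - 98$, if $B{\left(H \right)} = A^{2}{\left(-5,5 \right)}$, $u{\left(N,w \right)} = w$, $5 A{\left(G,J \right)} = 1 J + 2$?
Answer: $- \frac{6223}{50} \approx -124.46$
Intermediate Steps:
$A{\left(G,J \right)} = \frac{2}{5} + \frac{J}{5}$ ($A{\left(G,J \right)} = \frac{1 J + 2}{5} = \frac{J + 2}{5} = \frac{2 + J}{5} = \frac{2}{5} + \frac{J}{5}$)
$F{\left(K \right)} = 4$
$B{\left(H \right)} = \frac{49}{25}$ ($B{\left(H \right)} = \left(\frac{2}{5} + \frac{1}{5} \cdot 5\right)^{2} = \left(\frac{2}{5} + 1\right)^{2} = \left(\frac{7}{5}\right)^{2} = \frac{49}{25}$)
$s = - \frac{27}{2}$ ($s = -4 + \frac{-15 - 4}{2} = -4 + \frac{1}{2} \left(-19\right) = -4 - \frac{19}{2} = - \frac{27}{2} \approx -13.5$)
$B{\left(u{\left(\frac{1}{4},-5 \right)} \right)} s - 98 = \frac{49}{25} \left(- \frac{27}{2}\right) - 98 = - \frac{1323}{50} - 98 = - \frac{6223}{50}$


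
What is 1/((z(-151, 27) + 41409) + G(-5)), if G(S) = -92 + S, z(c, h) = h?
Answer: 1/41339 ≈ 2.4190e-5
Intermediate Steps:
1/((z(-151, 27) + 41409) + G(-5)) = 1/((27 + 41409) + (-92 - 5)) = 1/(41436 - 97) = 1/41339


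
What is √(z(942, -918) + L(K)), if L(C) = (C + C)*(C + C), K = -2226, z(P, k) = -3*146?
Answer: √19819866 ≈ 4452.0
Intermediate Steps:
z(P, k) = -438
L(C) = 4*C² (L(C) = (2*C)*(2*C) = 4*C²)
√(z(942, -918) + L(K)) = √(-438 + 4*(-2226)²) = √(-438 + 4*4955076) = √(-438 + 19820304) = √19819866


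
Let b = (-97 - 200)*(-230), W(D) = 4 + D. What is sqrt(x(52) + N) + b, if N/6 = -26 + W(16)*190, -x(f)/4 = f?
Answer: 68310 + 2*sqrt(5609) ≈ 68460.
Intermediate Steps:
x(f) = -4*f
N = 22644 (N = 6*(-26 + (4 + 16)*190) = 6*(-26 + 20*190) = 6*(-26 + 3800) = 6*3774 = 22644)
b = 68310 (b = -297*(-230) = 68310)
sqrt(x(52) + N) + b = sqrt(-4*52 + 22644) + 68310 = sqrt(-208 + 22644) + 68310 = sqrt(22436) + 68310 = 2*sqrt(5609) + 68310 = 68310 + 2*sqrt(5609)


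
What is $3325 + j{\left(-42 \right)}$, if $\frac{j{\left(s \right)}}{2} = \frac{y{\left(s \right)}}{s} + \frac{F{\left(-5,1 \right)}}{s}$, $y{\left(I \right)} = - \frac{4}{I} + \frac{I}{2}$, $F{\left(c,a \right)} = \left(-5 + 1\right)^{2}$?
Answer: $\frac{1466428}{441} \approx 3325.2$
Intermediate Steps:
$F{\left(c,a \right)} = 16$ ($F{\left(c,a \right)} = \left(-4\right)^{2} = 16$)
$y{\left(I \right)} = \frac{I}{2} - \frac{4}{I}$ ($y{\left(I \right)} = - \frac{4}{I} + I \frac{1}{2} = - \frac{4}{I} + \frac{I}{2} = \frac{I}{2} - \frac{4}{I}$)
$j{\left(s \right)} = \frac{32}{s} + \frac{2 \left(\frac{s}{2} - \frac{4}{s}\right)}{s}$ ($j{\left(s \right)} = 2 \left(\frac{\frac{s}{2} - \frac{4}{s}}{s} + \frac{16}{s}\right) = 2 \left(\frac{16}{s} + \frac{\frac{s}{2} - \frac{4}{s}}{s}\right) = \frac{32}{s} + \frac{2 \left(\frac{s}{2} - \frac{4}{s}\right)}{s}$)
$3325 + j{\left(-42 \right)} = 3325 + \left(1 - \frac{8}{1764} + \frac{32}{-42}\right) = 3325 + \left(1 - \frac{2}{441} + 32 \left(- \frac{1}{42}\right)\right) = 3325 - - \frac{103}{441} = 3325 + \frac{103}{441} = \frac{1466428}{441}$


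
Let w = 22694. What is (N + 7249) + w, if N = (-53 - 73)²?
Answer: 45819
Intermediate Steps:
N = 15876 (N = (-126)² = 15876)
(N + 7249) + w = (15876 + 7249) + 22694 = 23125 + 22694 = 45819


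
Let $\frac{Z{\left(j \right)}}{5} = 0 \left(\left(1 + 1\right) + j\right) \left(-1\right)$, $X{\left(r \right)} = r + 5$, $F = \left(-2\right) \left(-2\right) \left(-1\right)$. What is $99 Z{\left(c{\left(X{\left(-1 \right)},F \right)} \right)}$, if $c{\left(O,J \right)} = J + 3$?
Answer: $0$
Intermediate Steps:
$F = -4$ ($F = 4 \left(-1\right) = -4$)
$X{\left(r \right)} = 5 + r$
$c{\left(O,J \right)} = 3 + J$
$Z{\left(j \right)} = 0$ ($Z{\left(j \right)} = 5 \cdot 0 \left(\left(1 + 1\right) + j\right) \left(-1\right) = 5 \cdot 0 \left(2 + j\right) \left(-1\right) = 5 \cdot 0 \left(-1\right) = 5 \cdot 0 = 0$)
$99 Z{\left(c{\left(X{\left(-1 \right)},F \right)} \right)} = 99 \cdot 0 = 0$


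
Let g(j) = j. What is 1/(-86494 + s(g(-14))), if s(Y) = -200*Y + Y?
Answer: -1/83708 ≈ -1.1946e-5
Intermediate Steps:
s(Y) = -199*Y
1/(-86494 + s(g(-14))) = 1/(-86494 - 199*(-14)) = 1/(-86494 + 2786) = 1/(-83708) = -1/83708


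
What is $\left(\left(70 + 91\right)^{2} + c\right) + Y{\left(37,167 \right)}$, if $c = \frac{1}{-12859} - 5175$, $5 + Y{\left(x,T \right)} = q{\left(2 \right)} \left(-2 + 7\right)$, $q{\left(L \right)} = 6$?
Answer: $\frac{267094288}{12859} \approx 20771.0$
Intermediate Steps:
$Y{\left(x,T \right)} = 25$ ($Y{\left(x,T \right)} = -5 + 6 \left(-2 + 7\right) = -5 + 6 \cdot 5 = -5 + 30 = 25$)
$c = - \frac{66545326}{12859}$ ($c = - \frac{1}{12859} - 5175 = - \frac{66545326}{12859} \approx -5175.0$)
$\left(\left(70 + 91\right)^{2} + c\right) + Y{\left(37,167 \right)} = \left(\left(70 + 91\right)^{2} - \frac{66545326}{12859}\right) + 25 = \left(161^{2} - \frac{66545326}{12859}\right) + 25 = \left(25921 - \frac{66545326}{12859}\right) + 25 = \frac{266772813}{12859} + 25 = \frac{267094288}{12859}$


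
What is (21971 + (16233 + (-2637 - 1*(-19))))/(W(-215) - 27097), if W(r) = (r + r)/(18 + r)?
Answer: -7010442/5337679 ≈ -1.3134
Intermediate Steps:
W(r) = 2*r/(18 + r) (W(r) = (2*r)/(18 + r) = 2*r/(18 + r))
(21971 + (16233 + (-2637 - 1*(-19))))/(W(-215) - 27097) = (21971 + (16233 + (-2637 - 1*(-19))))/(2*(-215)/(18 - 215) - 27097) = (21971 + (16233 + (-2637 + 19)))/(2*(-215)/(-197) - 27097) = (21971 + (16233 - 2618))/(2*(-215)*(-1/197) - 27097) = (21971 + 13615)/(430/197 - 27097) = 35586/(-5337679/197) = 35586*(-197/5337679) = -7010442/5337679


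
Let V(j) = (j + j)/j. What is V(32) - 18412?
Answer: -18410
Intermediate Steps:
V(j) = 2 (V(j) = (2*j)/j = 2)
V(32) - 18412 = 2 - 18412 = -18410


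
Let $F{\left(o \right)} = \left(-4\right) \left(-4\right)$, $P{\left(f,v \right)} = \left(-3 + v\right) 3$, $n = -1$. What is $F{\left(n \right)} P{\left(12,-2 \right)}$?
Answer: $-240$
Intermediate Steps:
$P{\left(f,v \right)} = -9 + 3 v$
$F{\left(o \right)} = 16$
$F{\left(n \right)} P{\left(12,-2 \right)} = 16 \left(-9 + 3 \left(-2\right)\right) = 16 \left(-9 - 6\right) = 16 \left(-15\right) = -240$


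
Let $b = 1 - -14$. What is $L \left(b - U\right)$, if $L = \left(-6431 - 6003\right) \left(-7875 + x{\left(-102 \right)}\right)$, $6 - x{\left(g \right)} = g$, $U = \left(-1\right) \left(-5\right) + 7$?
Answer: $289724634$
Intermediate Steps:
$U = 12$ ($U = 5 + 7 = 12$)
$x{\left(g \right)} = 6 - g$
$b = 15$ ($b = 1 + 14 = 15$)
$L = 96574878$ ($L = \left(-6431 - 6003\right) \left(-7875 + \left(6 - -102\right)\right) = \left(-6431 - 6003\right) \left(-7875 + \left(6 + 102\right)\right) = - 12434 \left(-7875 + 108\right) = \left(-12434\right) \left(-7767\right) = 96574878$)
$L \left(b - U\right) = 96574878 \left(15 - 12\right) = 96574878 \cdot 3 = 289724634$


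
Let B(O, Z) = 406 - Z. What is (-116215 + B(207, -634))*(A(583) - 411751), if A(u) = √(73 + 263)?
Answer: 47423421425 - 460700*√21 ≈ 4.7421e+10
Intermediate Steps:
A(u) = 4*√21 (A(u) = √336 = 4*√21)
(-116215 + B(207, -634))*(A(583) - 411751) = (-116215 + (406 - 1*(-634)))*(4*√21 - 411751) = (-116215 + (406 + 634))*(-411751 + 4*√21) = (-116215 + 1040)*(-411751 + 4*√21) = -115175*(-411751 + 4*√21) = 47423421425 - 460700*√21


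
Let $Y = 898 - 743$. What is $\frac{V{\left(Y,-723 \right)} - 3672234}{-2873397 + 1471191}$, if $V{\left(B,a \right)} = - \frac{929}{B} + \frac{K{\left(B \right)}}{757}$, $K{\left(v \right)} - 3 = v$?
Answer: $\frac{430882255153}{164527841010} \approx 2.6189$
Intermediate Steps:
$K{\left(v \right)} = 3 + v$
$Y = 155$ ($Y = 898 - 743 = 155$)
$V{\left(B,a \right)} = \frac{3}{757} - \frac{929}{B} + \frac{B}{757}$ ($V{\left(B,a \right)} = - \frac{929}{B} + \frac{3 + B}{757} = - \frac{929}{B} + \left(3 + B\right) \frac{1}{757} = - \frac{929}{B} + \left(\frac{3}{757} + \frac{B}{757}\right) = \frac{3}{757} - \frac{929}{B} + \frac{B}{757}$)
$\frac{V{\left(Y,-723 \right)} - 3672234}{-2873397 + 1471191} = \frac{\frac{-703253 + 155 \left(3 + 155\right)}{757 \cdot 155} - 3672234}{-2873397 + 1471191} = \frac{\frac{1}{757} \cdot \frac{1}{155} \left(-703253 + 155 \cdot 158\right) - 3672234}{-1402206} = \left(\frac{1}{757} \cdot \frac{1}{155} \left(-703253 + 24490\right) - 3672234\right) \left(- \frac{1}{1402206}\right) = \left(\frac{1}{757} \cdot \frac{1}{155} \left(-678763\right) - 3672234\right) \left(- \frac{1}{1402206}\right) = \left(- \frac{678763}{117335} - 3672234\right) \left(- \frac{1}{1402206}\right) = \left(- \frac{430882255153}{117335}\right) \left(- \frac{1}{1402206}\right) = \frac{430882255153}{164527841010}$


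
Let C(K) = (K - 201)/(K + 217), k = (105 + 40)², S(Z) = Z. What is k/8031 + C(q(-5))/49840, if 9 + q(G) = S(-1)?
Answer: 72303569153/27618287760 ≈ 2.6180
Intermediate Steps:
q(G) = -10 (q(G) = -9 - 1 = -10)
k = 21025 (k = 145² = 21025)
C(K) = (-201 + K)/(217 + K)
k/8031 + C(q(-5))/49840 = 21025/8031 + ((-201 - 10)/(217 - 10))/49840 = 21025*(1/8031) + (-211/207)*(1/49840) = 21025/8031 + ((1/207)*(-211))*(1/49840) = 21025/8031 - 211/207*1/49840 = 21025/8031 - 211/10316880 = 72303569153/27618287760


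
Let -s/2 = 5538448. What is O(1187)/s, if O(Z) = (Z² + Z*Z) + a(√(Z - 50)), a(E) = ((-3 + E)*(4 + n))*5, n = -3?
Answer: -2817923/11076896 - 5*√1137/11076896 ≈ -0.25441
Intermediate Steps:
a(E) = -15 + 5*E (a(E) = ((-3 + E)*(4 - 3))*5 = ((-3 + E)*1)*5 = (-3 + E)*5 = -15 + 5*E)
s = -11076896 (s = -2*5538448 = -11076896)
O(Z) = -15 + 2*Z² + 5*√(-50 + Z) (O(Z) = (Z² + Z*Z) + (-15 + 5*√(Z - 50)) = (Z² + Z²) + (-15 + 5*√(-50 + Z)) = 2*Z² + (-15 + 5*√(-50 + Z)) = -15 + 2*Z² + 5*√(-50 + Z))
O(1187)/s = (-15 + 2*1187² + 5*√(-50 + 1187))/(-11076896) = (-15 + 2*1408969 + 5*√1137)*(-1/11076896) = (-15 + 2817938 + 5*√1137)*(-1/11076896) = (2817923 + 5*√1137)*(-1/11076896) = -2817923/11076896 - 5*√1137/11076896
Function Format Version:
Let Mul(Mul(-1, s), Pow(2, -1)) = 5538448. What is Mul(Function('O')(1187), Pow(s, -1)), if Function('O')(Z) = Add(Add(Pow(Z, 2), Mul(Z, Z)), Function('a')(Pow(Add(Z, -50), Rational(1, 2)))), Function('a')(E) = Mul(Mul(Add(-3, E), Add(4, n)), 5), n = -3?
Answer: Add(Rational(-2817923, 11076896), Mul(Rational(-5, 11076896), Pow(1137, Rational(1, 2)))) ≈ -0.25441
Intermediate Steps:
Function('a')(E) = Add(-15, Mul(5, E)) (Function('a')(E) = Mul(Mul(Add(-3, E), Add(4, -3)), 5) = Mul(Mul(Add(-3, E), 1), 5) = Mul(Add(-3, E), 5) = Add(-15, Mul(5, E)))
s = -11076896 (s = Mul(-2, 5538448) = -11076896)
Function('O')(Z) = Add(-15, Mul(2, Pow(Z, 2)), Mul(5, Pow(Add(-50, Z), Rational(1, 2)))) (Function('O')(Z) = Add(Add(Pow(Z, 2), Mul(Z, Z)), Add(-15, Mul(5, Pow(Add(Z, -50), Rational(1, 2))))) = Add(Add(Pow(Z, 2), Pow(Z, 2)), Add(-15, Mul(5, Pow(Add(-50, Z), Rational(1, 2))))) = Add(Mul(2, Pow(Z, 2)), Add(-15, Mul(5, Pow(Add(-50, Z), Rational(1, 2))))) = Add(-15, Mul(2, Pow(Z, 2)), Mul(5, Pow(Add(-50, Z), Rational(1, 2)))))
Mul(Function('O')(1187), Pow(s, -1)) = Mul(Add(-15, Mul(2, Pow(1187, 2)), Mul(5, Pow(Add(-50, 1187), Rational(1, 2)))), Pow(-11076896, -1)) = Mul(Add(-15, Mul(2, 1408969), Mul(5, Pow(1137, Rational(1, 2)))), Rational(-1, 11076896)) = Mul(Add(-15, 2817938, Mul(5, Pow(1137, Rational(1, 2)))), Rational(-1, 11076896)) = Mul(Add(2817923, Mul(5, Pow(1137, Rational(1, 2)))), Rational(-1, 11076896)) = Add(Rational(-2817923, 11076896), Mul(Rational(-5, 11076896), Pow(1137, Rational(1, 2))))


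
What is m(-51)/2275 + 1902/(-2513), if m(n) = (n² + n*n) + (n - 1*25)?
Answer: 1222084/816725 ≈ 1.4963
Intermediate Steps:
m(n) = -25 + n + 2*n² (m(n) = (n² + n²) + (n - 25) = 2*n² + (-25 + n) = -25 + n + 2*n²)
m(-51)/2275 + 1902/(-2513) = (-25 - 51 + 2*(-51)²)/2275 + 1902/(-2513) = (-25 - 51 + 2*2601)*(1/2275) + 1902*(-1/2513) = (-25 - 51 + 5202)*(1/2275) - 1902/2513 = 5126*(1/2275) - 1902/2513 = 5126/2275 - 1902/2513 = 1222084/816725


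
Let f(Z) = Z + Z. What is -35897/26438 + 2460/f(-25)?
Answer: -6683233/132190 ≈ -50.558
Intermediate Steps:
f(Z) = 2*Z
-35897/26438 + 2460/f(-25) = -35897/26438 + 2460/((2*(-25))) = -35897*1/26438 + 2460/(-50) = -35897/26438 + 2460*(-1/50) = -35897/26438 - 246/5 = -6683233/132190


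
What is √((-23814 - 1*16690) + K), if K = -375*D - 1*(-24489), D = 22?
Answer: I*√24265 ≈ 155.77*I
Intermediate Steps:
K = 16239 (K = -375*22 - 1*(-24489) = -8250 + 24489 = 16239)
√((-23814 - 1*16690) + K) = √((-23814 - 1*16690) + 16239) = √((-23814 - 16690) + 16239) = √(-40504 + 16239) = √(-24265) = I*√24265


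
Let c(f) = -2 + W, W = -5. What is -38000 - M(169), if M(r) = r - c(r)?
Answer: -38176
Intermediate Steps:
c(f) = -7 (c(f) = -2 - 5 = -7)
M(r) = 7 + r (M(r) = r - 1*(-7) = r + 7 = 7 + r)
-38000 - M(169) = -38000 - (7 + 169) = -38000 - 1*176 = -38000 - 176 = -38176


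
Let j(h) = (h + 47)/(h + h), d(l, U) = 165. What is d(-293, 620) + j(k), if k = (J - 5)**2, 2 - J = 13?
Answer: 84783/512 ≈ 165.59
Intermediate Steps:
J = -11 (J = 2 - 1*13 = 2 - 13 = -11)
k = 256 (k = (-11 - 5)**2 = (-16)**2 = 256)
j(h) = (47 + h)/(2*h) (j(h) = (47 + h)/((2*h)) = (47 + h)*(1/(2*h)) = (47 + h)/(2*h))
d(-293, 620) + j(k) = 165 + (1/2)*(47 + 256)/256 = 165 + (1/2)*(1/256)*303 = 165 + 303/512 = 84783/512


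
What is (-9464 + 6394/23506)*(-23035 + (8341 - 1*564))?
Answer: 73787153970/511 ≈ 1.4440e+8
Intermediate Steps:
(-9464 + 6394/23506)*(-23035 + (8341 - 1*564)) = (-9464 + 6394*(1/23506))*(-23035 + (8341 - 564)) = (-9464 + 139/511)*(-23035 + 7777) = -4835965/511*(-15258) = 73787153970/511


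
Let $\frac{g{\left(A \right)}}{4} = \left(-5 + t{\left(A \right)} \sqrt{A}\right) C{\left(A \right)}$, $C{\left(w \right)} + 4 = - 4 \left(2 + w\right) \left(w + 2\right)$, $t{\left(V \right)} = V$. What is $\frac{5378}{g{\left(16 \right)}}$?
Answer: $- \frac{2689}{153400} \approx -0.017529$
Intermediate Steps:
$C{\left(w \right)} = -4 + \left(-8 - 4 w\right) \left(2 + w\right)$ ($C{\left(w \right)} = -4 + - 4 \left(2 + w\right) \left(w + 2\right) = -4 + \left(-8 - 4 w\right) \left(2 + w\right)$)
$g{\left(A \right)} = 4 \left(-5 + A^{\frac{3}{2}}\right) \left(-20 - 16 A - 4 A^{2}\right)$ ($g{\left(A \right)} = 4 \left(-5 + A \sqrt{A}\right) \left(-20 - 16 A - 4 A^{2}\right) = 4 \left(-5 + A^{\frac{3}{2}}\right) \left(-20 - 16 A - 4 A^{2}\right)$)
$\frac{5378}{g{\left(16 \right)}} = \frac{5378}{\left(-16\right) \left(-5 + 16^{\frac{3}{2}}\right) \left(5 + 16^{2} + 4 \cdot 16\right)} = \frac{5378}{\left(-16\right) \left(-5 + 64\right) \left(5 + 256 + 64\right)} = \frac{5378}{\left(-16\right) 59 \cdot 325} = \frac{5378}{-306800} = 5378 \left(- \frac{1}{306800}\right) = - \frac{2689}{153400}$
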